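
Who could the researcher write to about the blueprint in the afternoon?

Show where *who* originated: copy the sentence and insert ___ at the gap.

Who could the researcher write to ___ about the blueprint in the afternoon?

In situ: The researcher could write to who about the blueprint in the afternoon.
'who' functions as the object of the preposition 'to'. The gap is right after 'to'.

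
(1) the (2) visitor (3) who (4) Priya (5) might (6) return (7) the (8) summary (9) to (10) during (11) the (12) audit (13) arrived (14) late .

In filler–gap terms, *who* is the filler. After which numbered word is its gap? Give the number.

'who' functions as the object of the preposition 'to' (recipient of 'return'). It moves to the left edge, and the trace sits right after 'to':
The visitor who Priya might return the summary to ___ during the audit arrived late.
'to' is word 9.

9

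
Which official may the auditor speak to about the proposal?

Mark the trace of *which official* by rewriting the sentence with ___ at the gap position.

In situ: The auditor may speak to which official about the proposal.
The filler 'which official' is interpreted as the object of the preposition 'to'. The gap is right after 'to'.

Which official may the auditor speak to ___ about the proposal?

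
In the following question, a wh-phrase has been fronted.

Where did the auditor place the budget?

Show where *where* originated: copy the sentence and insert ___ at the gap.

In situ: The auditor did place the budget where.
The filler 'where' is interpreted as the locative complement of 'place'. The gap is right after 'budget'.

Where did the auditor place the budget ___?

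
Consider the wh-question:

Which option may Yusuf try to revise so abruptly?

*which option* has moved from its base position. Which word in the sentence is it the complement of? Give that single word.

Before movement: Yusuf may try to revise which option so abruptly.
'which option' is the direct object of 'revise'. It moves to the left edge, and the trace sits right after 'revise':
Which option may Yusuf try to revise ___ so abruptly?

revise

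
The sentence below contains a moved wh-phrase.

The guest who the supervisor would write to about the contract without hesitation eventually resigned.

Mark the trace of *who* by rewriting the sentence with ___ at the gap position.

The filler 'who' is interpreted as the object of the preposition 'to'. The gap is right after 'to'.

The guest who the supervisor would write to ___ about the contract without hesitation eventually resigned.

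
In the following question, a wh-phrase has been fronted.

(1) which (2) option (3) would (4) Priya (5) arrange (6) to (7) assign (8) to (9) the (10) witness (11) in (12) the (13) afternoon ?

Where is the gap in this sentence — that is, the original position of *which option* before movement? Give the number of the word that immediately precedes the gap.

Underlying clause: Priya would arrange to assign which option to the witness in the afternoon.
The filler 'which option' is interpreted as the direct object of 'assign'. It moves to the left edge, and the trace sits right after 'assign':
Which option would Priya arrange to assign ___ to the witness in the afternoon?
'assign' is word 7.

7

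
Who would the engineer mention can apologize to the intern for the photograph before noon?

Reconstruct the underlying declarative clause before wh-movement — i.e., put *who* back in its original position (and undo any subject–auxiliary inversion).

The engineer would mention who can apologize to the intern for the photograph before noon.

'who' is the subject of the clause embedded under 'mention'. Wh-movement fronts it, leaving a gap right after 'mention':
Who would the engineer mention ___ can apologize to the intern for the photograph before noon?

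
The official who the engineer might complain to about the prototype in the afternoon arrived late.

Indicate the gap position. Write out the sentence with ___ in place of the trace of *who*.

'who' functions as the object of the preposition 'to'. The gap is right after 'to'.

The official who the engineer might complain to ___ about the prototype in the afternoon arrived late.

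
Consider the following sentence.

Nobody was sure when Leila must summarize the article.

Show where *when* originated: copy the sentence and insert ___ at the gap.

Before movement: Leila must summarize the article when.
'when' is the temporal adjunct. The gap is right after 'article'.

Nobody was sure when Leila must summarize the article ___.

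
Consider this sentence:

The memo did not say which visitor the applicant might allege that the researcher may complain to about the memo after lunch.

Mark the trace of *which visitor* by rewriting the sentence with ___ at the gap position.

The memo did not say which visitor the applicant might allege that the researcher may complain to ___ about the memo after lunch.

Underlying clause: The applicant might allege that the researcher may complain to which visitor about the memo after lunch.
The filler 'which visitor' is interpreted as the object of the preposition 'to'. The gap is right after 'to'.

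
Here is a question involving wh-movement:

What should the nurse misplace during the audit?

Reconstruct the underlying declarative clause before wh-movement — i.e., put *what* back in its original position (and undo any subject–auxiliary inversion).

'what' is the direct object of 'misplace'. Wh-movement fronts it, leaving a gap right after 'misplace':
What should the nurse misplace ___ during the audit?

The nurse should misplace what during the audit.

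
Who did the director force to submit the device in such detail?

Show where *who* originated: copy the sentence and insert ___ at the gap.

Underlying clause: The director did force who to submit the device in such detail.
'who' functions as the direct object of 'force'. The gap is right after 'force'.

Who did the director force ___ to submit the device in such detail?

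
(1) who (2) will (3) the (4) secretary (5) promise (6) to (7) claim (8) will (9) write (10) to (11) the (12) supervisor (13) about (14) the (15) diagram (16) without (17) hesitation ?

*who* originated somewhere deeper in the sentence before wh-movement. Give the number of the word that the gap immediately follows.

In situ: The secretary will promise to claim who will write to the supervisor about the diagram without hesitation.
'who' functions as the subject of the clause embedded under 'claim'. Fronting leaves a gap immediately after 'claim':
Who will the secretary promise to claim ___ will write to the supervisor about the diagram without hesitation?
'claim' is word 7.

7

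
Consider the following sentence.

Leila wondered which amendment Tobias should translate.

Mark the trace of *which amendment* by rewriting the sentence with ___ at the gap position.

Pre-movement form: Tobias should translate which amendment.
'which amendment' functions as the direct object of 'translate'. The gap is right after 'translate'.

Leila wondered which amendment Tobias should translate ___.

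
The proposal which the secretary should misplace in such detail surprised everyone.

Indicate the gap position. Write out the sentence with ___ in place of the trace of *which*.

The proposal which the secretary should misplace ___ in such detail surprised everyone.

The filler 'which' is interpreted as the direct object of 'misplace'. The gap is right after 'misplace'.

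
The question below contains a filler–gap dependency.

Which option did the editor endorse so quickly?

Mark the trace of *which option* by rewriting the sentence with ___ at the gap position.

Pre-movement form: The editor did endorse which option so quickly.
'which option' functions as the direct object of 'endorse'. The gap is right after 'endorse'.

Which option did the editor endorse ___ so quickly?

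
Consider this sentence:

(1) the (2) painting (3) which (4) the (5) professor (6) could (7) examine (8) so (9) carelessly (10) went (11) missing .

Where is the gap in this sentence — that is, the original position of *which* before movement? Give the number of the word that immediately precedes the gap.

7

The filler 'which' is interpreted as the direct object of 'examine'. Fronting leaves a gap immediately after 'examine':
The painting which the professor could examine ___ so carelessly went missing.
'examine' is word 7.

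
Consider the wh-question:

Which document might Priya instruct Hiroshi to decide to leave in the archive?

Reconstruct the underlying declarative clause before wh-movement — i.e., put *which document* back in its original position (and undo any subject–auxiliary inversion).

Priya might instruct Hiroshi to decide to leave which document in the archive.

The filler 'which document' is interpreted as the direct object of 'leave'. It moves to the left edge, and the trace sits right after 'leave':
Which document might Priya instruct Hiroshi to decide to leave ___ in the archive?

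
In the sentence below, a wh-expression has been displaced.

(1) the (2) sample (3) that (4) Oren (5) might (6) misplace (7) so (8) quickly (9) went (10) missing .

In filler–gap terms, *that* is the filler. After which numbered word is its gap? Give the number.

'that' functions as the direct object of 'misplace'. Wh-movement fronts it, leaving a gap right after 'misplace':
The sample that Oren might misplace ___ so quickly went missing.
'misplace' is word 6.

6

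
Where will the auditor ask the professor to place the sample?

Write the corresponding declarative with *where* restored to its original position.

The auditor will ask the professor to place the sample where.

The filler 'where' is interpreted as the locative complement of 'place'. Wh-movement fronts it, leaving a gap right after 'sample':
Where will the auditor ask the professor to place the sample ___?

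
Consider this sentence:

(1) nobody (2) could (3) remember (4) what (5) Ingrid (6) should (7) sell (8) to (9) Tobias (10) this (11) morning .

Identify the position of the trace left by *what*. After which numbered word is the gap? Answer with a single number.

7

Before movement: Ingrid should sell what to Tobias this morning.
'what' functions as the direct object of 'sell'. Wh-movement fronts it, leaving a gap right after 'sell':
Nobody could remember what Ingrid should sell ___ to Tobias this morning.
'sell' is word 7.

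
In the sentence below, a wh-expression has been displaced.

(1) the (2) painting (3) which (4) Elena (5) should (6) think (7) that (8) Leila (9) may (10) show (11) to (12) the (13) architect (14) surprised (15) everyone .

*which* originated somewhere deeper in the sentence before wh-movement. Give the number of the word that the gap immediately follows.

The filler 'which' is interpreted as the direct object of 'show'. It moves to the left edge, and the trace sits right after 'show':
The painting which Elena should think that Leila may show ___ to the architect surprised everyone.
'show' is word 10.

10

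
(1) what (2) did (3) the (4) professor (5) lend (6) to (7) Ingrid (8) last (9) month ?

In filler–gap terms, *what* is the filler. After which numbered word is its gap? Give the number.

Pre-movement form: The professor did lend what to Ingrid last month.
'what' is the direct object of 'lend'. Fronting leaves a gap immediately after 'lend':
What did the professor lend ___ to Ingrid last month?
'lend' is word 5.

5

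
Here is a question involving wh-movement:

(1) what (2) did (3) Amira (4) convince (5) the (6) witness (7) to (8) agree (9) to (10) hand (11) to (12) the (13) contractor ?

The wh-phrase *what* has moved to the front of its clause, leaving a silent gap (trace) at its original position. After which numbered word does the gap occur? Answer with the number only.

10

Underlying clause: Amira did convince the witness to agree to hand what to the contractor.
The filler 'what' is interpreted as the direct object of 'hand'. It moves to the left edge, and the trace sits right after 'hand':
What did Amira convince the witness to agree to hand ___ to the contractor?
'hand' is word 10.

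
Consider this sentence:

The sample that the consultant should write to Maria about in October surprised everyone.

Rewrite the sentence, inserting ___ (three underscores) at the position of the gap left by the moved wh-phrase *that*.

The filler 'that' is interpreted as the object of the preposition 'about'. The gap is right after 'about'.

The sample that the consultant should write to Maria about ___ in October surprised everyone.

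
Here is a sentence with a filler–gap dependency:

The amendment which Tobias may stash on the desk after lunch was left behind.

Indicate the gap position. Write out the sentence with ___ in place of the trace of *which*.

The amendment which Tobias may stash ___ on the desk after lunch was left behind.

'which' is the direct object of 'stash'. The gap is right after 'stash'.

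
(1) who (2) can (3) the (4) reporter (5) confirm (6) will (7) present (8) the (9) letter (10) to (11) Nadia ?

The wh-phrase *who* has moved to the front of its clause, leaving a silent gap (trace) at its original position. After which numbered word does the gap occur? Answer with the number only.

Underlying clause: The reporter can confirm who will present the letter to Nadia.
'who' functions as the subject of the clause embedded under 'confirm'. It moves to the left edge, and the trace sits right after 'confirm':
Who can the reporter confirm ___ will present the letter to Nadia?
'confirm' is word 5.

5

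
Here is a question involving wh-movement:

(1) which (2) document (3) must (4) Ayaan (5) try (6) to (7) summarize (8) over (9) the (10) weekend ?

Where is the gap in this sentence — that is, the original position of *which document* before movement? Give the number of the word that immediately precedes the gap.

7

Before movement: Ayaan must try to summarize which document over the weekend.
'which document' functions as the direct object of 'summarize'. Fronting leaves a gap immediately after 'summarize':
Which document must Ayaan try to summarize ___ over the weekend?
'summarize' is word 7.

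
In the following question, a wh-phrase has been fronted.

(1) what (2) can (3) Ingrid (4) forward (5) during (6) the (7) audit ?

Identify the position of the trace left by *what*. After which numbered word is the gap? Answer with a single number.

In situ: Ingrid can forward what during the audit.
The filler 'what' is interpreted as the direct object of 'forward'. It moves to the left edge, and the trace sits right after 'forward':
What can Ingrid forward ___ during the audit?
'forward' is word 4.

4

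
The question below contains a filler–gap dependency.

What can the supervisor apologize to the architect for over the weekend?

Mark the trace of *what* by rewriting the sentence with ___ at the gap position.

In situ: The supervisor can apologize to the architect for what over the weekend.
'what' functions as the object of the preposition 'for'. The gap is right after 'for'.

What can the supervisor apologize to the architect for ___ over the weekend?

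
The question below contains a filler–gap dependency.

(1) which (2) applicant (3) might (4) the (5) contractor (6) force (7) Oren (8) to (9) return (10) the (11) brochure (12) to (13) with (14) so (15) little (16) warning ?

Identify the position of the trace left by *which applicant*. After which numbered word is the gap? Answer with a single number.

Pre-movement form: The contractor might force Oren to return the brochure to which applicant with so little warning.
The filler 'which applicant' is interpreted as the object of the preposition 'to' (recipient of 'return'). It moves to the left edge, and the trace sits right after 'to':
Which applicant might the contractor force Oren to return the brochure to ___ with so little warning?
'to' is word 12.

12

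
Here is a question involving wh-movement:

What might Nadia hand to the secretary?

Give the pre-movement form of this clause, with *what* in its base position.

Nadia might hand what to the secretary.

The filler 'what' is interpreted as the direct object of 'hand'. Fronting leaves a gap immediately after 'hand':
What might Nadia hand ___ to the secretary?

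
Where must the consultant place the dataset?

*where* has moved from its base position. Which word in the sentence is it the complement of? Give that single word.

Pre-movement form: The consultant must place the dataset where.
The filler 'where' is interpreted as the locative complement of 'place'. It moves to the left edge, and the trace sits right after 'dataset':
Where must the consultant place the dataset ___?

place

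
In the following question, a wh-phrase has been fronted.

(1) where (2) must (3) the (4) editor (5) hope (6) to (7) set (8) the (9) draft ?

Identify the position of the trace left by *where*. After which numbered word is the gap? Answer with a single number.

9

In situ: The editor must hope to set the draft where.
The filler 'where' is interpreted as the locative complement of 'set'. It moves to the left edge, and the trace sits right after 'draft':
Where must the editor hope to set the draft ___?
'draft' is word 9.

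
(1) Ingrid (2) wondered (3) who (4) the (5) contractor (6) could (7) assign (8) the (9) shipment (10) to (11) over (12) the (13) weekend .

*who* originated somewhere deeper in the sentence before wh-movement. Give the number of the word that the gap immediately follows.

Pre-movement form: The contractor could assign the shipment to who over the weekend.
'who' is the object of the preposition 'to' (recipient of 'assign'). It moves to the left edge, and the trace sits right after 'to':
Ingrid wondered who the contractor could assign the shipment to ___ over the weekend.
'to' is word 10.

10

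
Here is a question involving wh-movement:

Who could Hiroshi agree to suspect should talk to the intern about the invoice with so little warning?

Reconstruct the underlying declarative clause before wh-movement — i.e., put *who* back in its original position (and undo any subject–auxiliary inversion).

The filler 'who' is interpreted as the subject of the clause embedded under 'suspect'. Fronting leaves a gap immediately after 'suspect':
Who could Hiroshi agree to suspect ___ should talk to the intern about the invoice with so little warning?

Hiroshi could agree to suspect who should talk to the intern about the invoice with so little warning.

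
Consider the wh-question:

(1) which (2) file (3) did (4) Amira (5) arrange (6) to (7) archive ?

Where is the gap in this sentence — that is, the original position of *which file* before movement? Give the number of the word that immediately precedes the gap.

7

In situ: Amira did arrange to archive which file.
'which file' functions as the direct object of 'archive'. Fronting leaves a gap immediately after 'archive':
Which file did Amira arrange to archive ___?
'archive' is word 7.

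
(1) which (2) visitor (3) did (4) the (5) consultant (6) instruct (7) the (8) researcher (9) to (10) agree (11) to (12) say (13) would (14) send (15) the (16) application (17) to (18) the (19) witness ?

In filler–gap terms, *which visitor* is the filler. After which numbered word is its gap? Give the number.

Before movement: The consultant did instruct the researcher to agree to say which visitor would send the application to the witness.
'which visitor' functions as the subject of the clause embedded under 'say'. It moves to the left edge, and the trace sits right after 'say':
Which visitor did the consultant instruct the researcher to agree to say ___ would send the application to the witness?
'say' is word 12.

12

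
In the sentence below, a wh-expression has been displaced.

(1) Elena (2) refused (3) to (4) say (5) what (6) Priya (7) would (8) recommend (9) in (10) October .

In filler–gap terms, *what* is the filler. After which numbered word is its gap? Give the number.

8

Before movement: Priya would recommend what in October.
'what' functions as the direct object of 'recommend'. Wh-movement fronts it, leaving a gap right after 'recommend':
Elena refused to say what Priya would recommend ___ in October.
'recommend' is word 8.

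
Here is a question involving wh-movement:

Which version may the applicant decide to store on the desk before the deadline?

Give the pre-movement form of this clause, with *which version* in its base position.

The filler 'which version' is interpreted as the direct object of 'store'. It moves to the left edge, and the trace sits right after 'store':
Which version may the applicant decide to store ___ on the desk before the deadline?

The applicant may decide to store which version on the desk before the deadline.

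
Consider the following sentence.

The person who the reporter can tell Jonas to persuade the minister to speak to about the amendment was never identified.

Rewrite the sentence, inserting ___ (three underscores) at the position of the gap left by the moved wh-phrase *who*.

The filler 'who' is interpreted as the object of the preposition 'to'. The gap is right after 'to'.

The person who the reporter can tell Jonas to persuade the minister to speak to ___ about the amendment was never identified.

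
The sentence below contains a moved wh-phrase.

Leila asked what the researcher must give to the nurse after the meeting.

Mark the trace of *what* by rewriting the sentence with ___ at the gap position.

Leila asked what the researcher must give ___ to the nurse after the meeting.

Before movement: The researcher must give what to the nurse after the meeting.
'what' is the direct object of 'give'. The gap is right after 'give'.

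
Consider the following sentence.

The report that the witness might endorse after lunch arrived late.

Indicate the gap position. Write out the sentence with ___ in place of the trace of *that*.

The report that the witness might endorse ___ after lunch arrived late.

'that' is the direct object of 'endorse'. The gap is right after 'endorse'.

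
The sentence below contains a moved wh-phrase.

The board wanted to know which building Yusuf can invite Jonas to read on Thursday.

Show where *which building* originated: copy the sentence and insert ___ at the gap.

The board wanted to know which building Yusuf can invite Jonas to read ___ on Thursday.

Before movement: Yusuf can invite Jonas to read which building on Thursday.
'which building' is the direct object of 'read'. The gap is right after 'read'.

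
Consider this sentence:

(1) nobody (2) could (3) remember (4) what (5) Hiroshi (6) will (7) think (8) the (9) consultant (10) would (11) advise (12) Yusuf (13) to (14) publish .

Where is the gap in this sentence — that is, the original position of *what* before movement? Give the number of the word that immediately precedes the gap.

Underlying clause: Hiroshi will think the consultant would advise Yusuf to publish what.
'what' functions as the direct object of 'publish'. It moves to the left edge, and the trace sits right after 'publish':
Nobody could remember what Hiroshi will think the consultant would advise Yusuf to publish ___.
'publish' is word 14.

14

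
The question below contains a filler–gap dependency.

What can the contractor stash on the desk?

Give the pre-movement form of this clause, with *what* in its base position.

'what' functions as the direct object of 'stash'. Fronting leaves a gap immediately after 'stash':
What can the contractor stash ___ on the desk?

The contractor can stash what on the desk.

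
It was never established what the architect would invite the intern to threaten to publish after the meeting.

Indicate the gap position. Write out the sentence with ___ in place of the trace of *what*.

It was never established what the architect would invite the intern to threaten to publish ___ after the meeting.

Before movement: The architect would invite the intern to threaten to publish what after the meeting.
'what' functions as the direct object of 'publish'. The gap is right after 'publish'.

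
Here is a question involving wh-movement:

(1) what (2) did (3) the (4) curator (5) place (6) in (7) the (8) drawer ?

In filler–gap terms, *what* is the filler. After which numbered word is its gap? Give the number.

5

Before movement: The curator did place what in the drawer.
'what' is the direct object of 'place'. It moves to the left edge, and the trace sits right after 'place':
What did the curator place ___ in the drawer?
'place' is word 5.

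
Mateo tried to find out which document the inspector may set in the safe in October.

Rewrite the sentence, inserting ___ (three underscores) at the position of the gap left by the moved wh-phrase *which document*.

Pre-movement form: The inspector may set which document in the safe in October.
'which document' is the direct object of 'set'. The gap is right after 'set'.

Mateo tried to find out which document the inspector may set ___ in the safe in October.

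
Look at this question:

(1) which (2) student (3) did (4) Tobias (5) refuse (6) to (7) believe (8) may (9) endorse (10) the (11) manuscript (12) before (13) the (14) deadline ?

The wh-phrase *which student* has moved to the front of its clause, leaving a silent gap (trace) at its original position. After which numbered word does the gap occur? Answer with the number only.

7

Underlying clause: Tobias did refuse to believe which student may endorse the manuscript before the deadline.
'which student' is the subject of the clause embedded under 'believe'. Fronting leaves a gap immediately after 'believe':
Which student did Tobias refuse to believe ___ may endorse the manuscript before the deadline?
'believe' is word 7.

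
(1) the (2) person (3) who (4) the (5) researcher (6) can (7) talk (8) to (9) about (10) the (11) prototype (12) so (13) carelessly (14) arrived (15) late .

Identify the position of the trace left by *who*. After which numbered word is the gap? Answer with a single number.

8

The filler 'who' is interpreted as the object of the preposition 'to'. It moves to the left edge, and the trace sits right after 'to':
The person who the researcher can talk to ___ about the prototype so carelessly arrived late.
'to' is word 8.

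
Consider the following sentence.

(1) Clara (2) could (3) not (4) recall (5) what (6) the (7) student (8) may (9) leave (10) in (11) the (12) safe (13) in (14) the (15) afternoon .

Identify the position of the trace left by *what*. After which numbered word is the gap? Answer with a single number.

9

Underlying clause: The student may leave what in the safe in the afternoon.
'what' is the direct object of 'leave'. Wh-movement fronts it, leaving a gap right after 'leave':
Clara could not recall what the student may leave ___ in the safe in the afternoon.
'leave' is word 9.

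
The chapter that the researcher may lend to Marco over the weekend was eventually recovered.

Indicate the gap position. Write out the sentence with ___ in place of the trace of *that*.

'that' functions as the direct object of 'lend'. The gap is right after 'lend'.

The chapter that the researcher may lend ___ to Marco over the weekend was eventually recovered.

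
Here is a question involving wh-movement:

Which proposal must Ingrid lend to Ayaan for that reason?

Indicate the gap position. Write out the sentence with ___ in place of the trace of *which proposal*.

Before movement: Ingrid must lend which proposal to Ayaan for that reason.
'which proposal' functions as the direct object of 'lend'. The gap is right after 'lend'.

Which proposal must Ingrid lend ___ to Ayaan for that reason?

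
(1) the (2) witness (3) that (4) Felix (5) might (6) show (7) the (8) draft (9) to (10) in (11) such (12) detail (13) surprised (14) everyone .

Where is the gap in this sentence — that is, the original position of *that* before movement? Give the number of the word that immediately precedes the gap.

9

The filler 'that' is interpreted as the object of the preposition 'to' (recipient of 'show'). Wh-movement fronts it, leaving a gap right after 'to':
The witness that Felix might show the draft to ___ in such detail surprised everyone.
'to' is word 9.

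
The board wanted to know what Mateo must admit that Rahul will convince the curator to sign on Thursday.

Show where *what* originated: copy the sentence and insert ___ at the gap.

The board wanted to know what Mateo must admit that Rahul will convince the curator to sign ___ on Thursday.

Pre-movement form: Mateo must admit that Rahul will convince the curator to sign what on Thursday.
'what' is the direct object of 'sign'. The gap is right after 'sign'.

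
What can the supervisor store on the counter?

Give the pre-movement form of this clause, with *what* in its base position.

'what' functions as the direct object of 'store'. Wh-movement fronts it, leaving a gap right after 'store':
What can the supervisor store ___ on the counter?

The supervisor can store what on the counter.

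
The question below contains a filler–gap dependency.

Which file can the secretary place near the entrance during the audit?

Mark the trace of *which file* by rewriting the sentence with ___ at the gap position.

Before movement: The secretary can place which file near the entrance during the audit.
'which file' functions as the direct object of 'place'. The gap is right after 'place'.

Which file can the secretary place ___ near the entrance during the audit?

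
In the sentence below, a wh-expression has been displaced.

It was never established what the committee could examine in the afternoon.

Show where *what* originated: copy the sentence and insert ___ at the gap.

In situ: The committee could examine what in the afternoon.
'what' is the direct object of 'examine'. The gap is right after 'examine'.

It was never established what the committee could examine ___ in the afternoon.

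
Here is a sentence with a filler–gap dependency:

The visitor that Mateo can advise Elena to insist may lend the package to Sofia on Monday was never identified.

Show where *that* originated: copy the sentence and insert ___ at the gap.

The visitor that Mateo can advise Elena to insist ___ may lend the package to Sofia on Monday was never identified.

The filler 'that' is interpreted as the subject of the clause embedded under 'insist'. The gap is right after 'insist'.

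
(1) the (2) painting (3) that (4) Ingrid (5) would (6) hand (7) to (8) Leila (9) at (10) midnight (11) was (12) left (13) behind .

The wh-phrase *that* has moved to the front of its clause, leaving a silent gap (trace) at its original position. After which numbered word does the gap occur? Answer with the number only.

'that' is the direct object of 'hand'. Wh-movement fronts it, leaving a gap right after 'hand':
The painting that Ingrid would hand ___ to Leila at midnight was left behind.
'hand' is word 6.

6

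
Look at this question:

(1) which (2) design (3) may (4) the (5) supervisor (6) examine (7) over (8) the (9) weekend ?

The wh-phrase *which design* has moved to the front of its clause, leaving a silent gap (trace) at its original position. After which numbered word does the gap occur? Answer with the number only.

In situ: The supervisor may examine which design over the weekend.
'which design' is the direct object of 'examine'. Wh-movement fronts it, leaving a gap right after 'examine':
Which design may the supervisor examine ___ over the weekend?
'examine' is word 6.

6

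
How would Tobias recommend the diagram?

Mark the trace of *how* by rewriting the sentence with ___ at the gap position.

How would Tobias recommend the diagram ___?

Pre-movement form: Tobias would recommend the diagram how.
The filler 'how' is interpreted as the manner adjunct. The gap is right after 'diagram'.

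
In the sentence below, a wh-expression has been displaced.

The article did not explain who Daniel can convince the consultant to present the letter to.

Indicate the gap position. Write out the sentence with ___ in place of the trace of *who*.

The article did not explain who Daniel can convince the consultant to present the letter to ___.

Underlying clause: Daniel can convince the consultant to present the letter to who.
'who' is the object of the preposition 'to' (recipient of 'present'). The gap is right after 'to'.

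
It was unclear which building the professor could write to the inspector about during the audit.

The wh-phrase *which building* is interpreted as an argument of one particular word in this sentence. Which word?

about

In situ: The professor could write to the inspector about which building during the audit.
'which building' functions as the object of the preposition 'about'. It moves to the left edge, and the trace sits right after 'about':
It was unclear which building the professor could write to the inspector about ___ during the audit.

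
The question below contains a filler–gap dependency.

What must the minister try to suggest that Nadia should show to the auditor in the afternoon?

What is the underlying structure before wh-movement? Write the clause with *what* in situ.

The minister must try to suggest that Nadia should show what to the auditor in the afternoon.

'what' is the direct object of 'show'. It moves to the left edge, and the trace sits right after 'show':
What must the minister try to suggest that Nadia should show ___ to the auditor in the afternoon?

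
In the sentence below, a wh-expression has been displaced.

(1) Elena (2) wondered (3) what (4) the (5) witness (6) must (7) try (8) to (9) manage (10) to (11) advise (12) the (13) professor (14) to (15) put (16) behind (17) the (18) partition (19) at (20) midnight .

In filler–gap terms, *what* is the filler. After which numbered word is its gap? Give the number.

15

Pre-movement form: The witness must try to manage to advise the professor to put what behind the partition at midnight.
'what' functions as the direct object of 'put'. It moves to the left edge, and the trace sits right after 'put':
Elena wondered what the witness must try to manage to advise the professor to put ___ behind the partition at midnight.
'put' is word 15.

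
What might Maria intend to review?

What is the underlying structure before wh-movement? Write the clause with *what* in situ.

Maria might intend to review what.

'what' functions as the direct object of 'review'. Fronting leaves a gap immediately after 'review':
What might Maria intend to review ___?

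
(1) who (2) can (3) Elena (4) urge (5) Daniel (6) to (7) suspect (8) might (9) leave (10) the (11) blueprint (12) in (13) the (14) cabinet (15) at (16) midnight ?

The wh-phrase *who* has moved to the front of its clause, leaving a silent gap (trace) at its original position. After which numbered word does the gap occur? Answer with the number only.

Pre-movement form: Elena can urge Daniel to suspect who might leave the blueprint in the cabinet at midnight.
'who' functions as the subject of the clause embedded under 'suspect'. It moves to the left edge, and the trace sits right after 'suspect':
Who can Elena urge Daniel to suspect ___ might leave the blueprint in the cabinet at midnight?
'suspect' is word 7.

7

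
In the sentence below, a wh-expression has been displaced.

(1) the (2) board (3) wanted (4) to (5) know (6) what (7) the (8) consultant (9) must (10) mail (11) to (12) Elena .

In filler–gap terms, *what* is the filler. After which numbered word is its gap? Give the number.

Before movement: The consultant must mail what to Elena.
'what' is the direct object of 'mail'. Fronting leaves a gap immediately after 'mail':
The board wanted to know what the consultant must mail ___ to Elena.
'mail' is word 10.

10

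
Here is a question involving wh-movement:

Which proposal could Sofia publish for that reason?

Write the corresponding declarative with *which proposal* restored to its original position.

'which proposal' is the direct object of 'publish'. Wh-movement fronts it, leaving a gap right after 'publish':
Which proposal could Sofia publish ___ for that reason?

Sofia could publish which proposal for that reason.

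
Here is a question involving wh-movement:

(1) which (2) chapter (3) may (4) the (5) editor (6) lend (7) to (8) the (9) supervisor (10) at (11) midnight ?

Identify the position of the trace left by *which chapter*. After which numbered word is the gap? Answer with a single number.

Before movement: The editor may lend which chapter to the supervisor at midnight.
'which chapter' functions as the direct object of 'lend'. It moves to the left edge, and the trace sits right after 'lend':
Which chapter may the editor lend ___ to the supervisor at midnight?
'lend' is word 6.

6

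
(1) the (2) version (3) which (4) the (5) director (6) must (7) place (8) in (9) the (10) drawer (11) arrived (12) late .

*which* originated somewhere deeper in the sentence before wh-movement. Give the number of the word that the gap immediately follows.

'which' is the direct object of 'place'. It moves to the left edge, and the trace sits right after 'place':
The version which the director must place ___ in the drawer arrived late.
'place' is word 7.

7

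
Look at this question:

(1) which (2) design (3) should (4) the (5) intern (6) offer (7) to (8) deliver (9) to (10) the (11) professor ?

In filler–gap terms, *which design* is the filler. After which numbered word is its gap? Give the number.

Pre-movement form: The intern should offer to deliver which design to the professor.
'which design' is the direct object of 'deliver'. It moves to the left edge, and the trace sits right after 'deliver':
Which design should the intern offer to deliver ___ to the professor?
'deliver' is word 8.

8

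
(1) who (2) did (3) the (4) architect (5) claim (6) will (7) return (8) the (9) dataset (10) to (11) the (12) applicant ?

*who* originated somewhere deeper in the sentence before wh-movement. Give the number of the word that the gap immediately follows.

5

In situ: The architect did claim who will return the dataset to the applicant.
'who' is the subject of the clause embedded under 'claim'. Wh-movement fronts it, leaving a gap right after 'claim':
Who did the architect claim ___ will return the dataset to the applicant?
'claim' is word 5.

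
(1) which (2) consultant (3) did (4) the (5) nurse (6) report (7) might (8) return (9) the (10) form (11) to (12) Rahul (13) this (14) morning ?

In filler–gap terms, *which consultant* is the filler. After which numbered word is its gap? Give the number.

6

Before movement: The nurse did report which consultant might return the form to Rahul this morning.
'which consultant' is the subject of the clause embedded under 'report'. Wh-movement fronts it, leaving a gap right after 'report':
Which consultant did the nurse report ___ might return the form to Rahul this morning?
'report' is word 6.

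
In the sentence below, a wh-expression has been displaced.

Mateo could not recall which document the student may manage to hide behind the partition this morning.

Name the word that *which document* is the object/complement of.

hide

Before movement: The student may manage to hide which document behind the partition this morning.
'which document' functions as the direct object of 'hide'. It moves to the left edge, and the trace sits right after 'hide':
Mateo could not recall which document the student may manage to hide ___ behind the partition this morning.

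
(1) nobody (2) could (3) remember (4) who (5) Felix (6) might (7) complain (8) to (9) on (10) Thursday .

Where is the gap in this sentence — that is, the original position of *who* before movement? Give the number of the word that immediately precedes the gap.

8

In situ: Felix might complain to who on Thursday.
The filler 'who' is interpreted as the object of the preposition 'to'. It moves to the left edge, and the trace sits right after 'to':
Nobody could remember who Felix might complain to ___ on Thursday.
'to' is word 8.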